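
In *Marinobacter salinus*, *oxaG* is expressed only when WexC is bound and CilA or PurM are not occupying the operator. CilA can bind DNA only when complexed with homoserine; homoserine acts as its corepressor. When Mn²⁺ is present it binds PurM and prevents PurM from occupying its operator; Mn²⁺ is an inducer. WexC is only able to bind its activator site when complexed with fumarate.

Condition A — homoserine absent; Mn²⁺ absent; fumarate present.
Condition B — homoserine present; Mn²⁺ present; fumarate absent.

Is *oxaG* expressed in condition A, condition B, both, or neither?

Condition A:
Homoserine is absent, so CilA is inactive.
Mn²⁺ is absent, so PurM is active.
Fumarate is present, so WexC is active.
With repressor PurM bound, *oxaG* is not transcribed.
→ *oxaG* is OFF in A.
Condition B:
Homoserine is present, so CilA is active.
Mn²⁺ is present, so PurM is inactive.
Fumarate is absent, so WexC is inactive.
With repressor CilA bound, *oxaG* is not transcribed.
→ *oxaG* is OFF in B.

neither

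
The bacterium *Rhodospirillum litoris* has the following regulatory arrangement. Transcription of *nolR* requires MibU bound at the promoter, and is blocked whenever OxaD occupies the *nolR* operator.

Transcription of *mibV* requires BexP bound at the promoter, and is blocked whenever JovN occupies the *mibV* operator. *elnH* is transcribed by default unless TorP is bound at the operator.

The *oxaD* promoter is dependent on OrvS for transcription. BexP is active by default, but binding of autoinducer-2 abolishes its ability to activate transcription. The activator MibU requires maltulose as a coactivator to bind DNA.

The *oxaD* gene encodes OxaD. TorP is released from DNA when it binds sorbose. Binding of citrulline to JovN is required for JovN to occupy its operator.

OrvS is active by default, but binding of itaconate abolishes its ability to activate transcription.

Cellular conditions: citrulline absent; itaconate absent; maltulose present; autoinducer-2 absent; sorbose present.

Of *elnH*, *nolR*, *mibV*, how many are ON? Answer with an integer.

2

Sorbose is present, so TorP is inactive.
With no repressor bound, *elnH* is transcribed.
→ *elnH* is ON.
Maltulose is present, so MibU is active.
Itaconate is absent, so OrvS is active.
No repressor is bound and OrvS is active, so *oxaD* is transcribed.
So OxaD is produced and active.
With repressor OxaD bound, *nolR* is not transcribed.
→ *nolR* is OFF.
Citrulline is absent, so JovN is inactive.
Autoinducer-2 is absent, so BexP is active.
No repressor is bound and BexP is active, so *mibV* is transcribed.
→ *mibV* is ON.
2 of the 3 genes are transcribed.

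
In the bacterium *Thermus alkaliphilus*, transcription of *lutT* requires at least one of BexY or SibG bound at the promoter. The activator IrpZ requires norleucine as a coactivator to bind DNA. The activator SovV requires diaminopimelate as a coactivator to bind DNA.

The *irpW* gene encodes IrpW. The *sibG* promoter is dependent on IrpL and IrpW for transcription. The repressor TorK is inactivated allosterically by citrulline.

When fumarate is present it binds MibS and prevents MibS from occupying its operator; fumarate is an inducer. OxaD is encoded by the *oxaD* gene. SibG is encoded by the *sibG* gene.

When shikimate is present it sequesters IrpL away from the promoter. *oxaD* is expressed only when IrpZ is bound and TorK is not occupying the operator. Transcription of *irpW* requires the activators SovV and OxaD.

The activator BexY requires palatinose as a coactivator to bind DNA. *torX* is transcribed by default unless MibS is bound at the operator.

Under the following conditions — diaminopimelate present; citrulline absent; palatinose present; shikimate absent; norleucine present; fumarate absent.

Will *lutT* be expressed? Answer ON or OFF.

Palatinose is present, so BexY is active.
Shikimate is absent, so IrpL is active.
Diaminopimelate is present, so SovV is active.
Norleucine is present, so IrpZ is active.
Citrulline is absent, so TorK is active.
With repressor TorK bound, *oxaD* is not transcribed.
So OxaD is not produced.
Required activator OxaD is absent, so *irpW* is not transcribed.
So IrpW is not produced.
Required activator IrpW is absent, so *sibG* is not transcribed.
So SibG is not produced.
Activator BexY is present, so *lutT* is transcribed.

ON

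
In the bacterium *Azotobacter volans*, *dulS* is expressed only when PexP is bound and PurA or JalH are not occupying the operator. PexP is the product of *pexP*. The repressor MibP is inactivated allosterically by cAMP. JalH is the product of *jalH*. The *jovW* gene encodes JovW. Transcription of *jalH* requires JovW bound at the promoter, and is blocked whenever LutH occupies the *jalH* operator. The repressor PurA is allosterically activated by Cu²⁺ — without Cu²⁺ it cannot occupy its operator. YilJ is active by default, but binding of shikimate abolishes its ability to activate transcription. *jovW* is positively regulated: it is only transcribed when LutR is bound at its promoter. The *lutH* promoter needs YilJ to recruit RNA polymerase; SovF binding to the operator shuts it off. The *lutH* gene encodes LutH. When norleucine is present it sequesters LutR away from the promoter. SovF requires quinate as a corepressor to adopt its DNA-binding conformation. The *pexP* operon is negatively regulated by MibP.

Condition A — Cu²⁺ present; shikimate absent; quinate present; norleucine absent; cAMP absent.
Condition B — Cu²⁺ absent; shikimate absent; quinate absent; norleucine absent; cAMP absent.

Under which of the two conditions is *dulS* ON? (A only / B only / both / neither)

neither

Condition A:
Cu²⁺ is present, so PurA is active.
Shikimate is absent, so YilJ is active.
Quinate is present, so SovF is active.
With repressor SovF bound, *lutH* is not transcribed.
So LutH is not produced.
Norleucine is absent, so LutR is active.
No repressor is bound and LutR is active, so *jovW* is transcribed.
So JovW is produced and active.
No repressor is bound and JovW is active, so *jalH* is transcribed.
So JalH is produced and active.
cAMP is absent, so MibP is active.
With repressor MibP bound, *pexP* is not transcribed.
So PexP is not produced.
With repressor PurA bound, *dulS* is not transcribed.
→ *dulS* is OFF in A.
Condition B:
Cu²⁺ is absent, so PurA is inactive.
Shikimate is absent, so YilJ is active.
Quinate is absent, so SovF is inactive.
No repressor is bound and YilJ is active, so *lutH* is transcribed.
So LutH is produced and active.
Norleucine is absent, so LutR is active.
No repressor is bound and LutR is active, so *jovW* is transcribed.
So JovW is produced and active.
With repressor LutH bound, *jalH* is not transcribed.
So JalH is not produced.
cAMP is absent, so MibP is active.
With repressor MibP bound, *pexP* is not transcribed.
So PexP is not produced.
Required activator PexP is absent, so *dulS* is not transcribed.
→ *dulS* is OFF in B.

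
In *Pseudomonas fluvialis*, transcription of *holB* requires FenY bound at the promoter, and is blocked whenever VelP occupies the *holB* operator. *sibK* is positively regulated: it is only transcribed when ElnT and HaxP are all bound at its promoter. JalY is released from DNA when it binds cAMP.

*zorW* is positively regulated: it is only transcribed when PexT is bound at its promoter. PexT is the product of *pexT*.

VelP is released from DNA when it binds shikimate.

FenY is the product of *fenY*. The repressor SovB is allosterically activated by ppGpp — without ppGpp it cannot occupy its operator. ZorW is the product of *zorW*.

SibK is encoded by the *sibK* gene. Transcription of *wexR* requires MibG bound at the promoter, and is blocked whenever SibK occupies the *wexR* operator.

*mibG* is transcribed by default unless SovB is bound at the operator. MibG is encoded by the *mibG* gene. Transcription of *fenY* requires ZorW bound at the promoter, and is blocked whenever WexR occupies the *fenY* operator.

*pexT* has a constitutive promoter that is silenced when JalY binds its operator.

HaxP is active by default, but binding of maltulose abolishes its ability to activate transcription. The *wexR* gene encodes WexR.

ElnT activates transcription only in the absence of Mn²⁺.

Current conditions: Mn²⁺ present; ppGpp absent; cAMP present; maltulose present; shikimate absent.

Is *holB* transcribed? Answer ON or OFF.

Mn²⁺ is present, so ElnT is inactive.
Maltulose is present, so HaxP is inactive.
Required activator ElnT is absent, so *sibK* is not transcribed.
So SibK is not produced.
ppGpp is absent, so SovB is inactive.
With no repressor bound, *mibG* is transcribed.
So MibG is produced and active.
No repressor is bound and MibG is active, so *wexR* is transcribed.
So WexR is produced and active.
cAMP is present, so JalY is inactive.
With no repressor bound, *pexT* is transcribed.
So PexT is produced and active.
No repressor is bound and PexT is active, so *zorW* is transcribed.
So ZorW is produced and active.
With repressor WexR bound, *fenY* is not transcribed.
So FenY is not produced.
Shikimate is absent, so VelP is active.
With repressor VelP bound, *holB* is not transcribed.

OFF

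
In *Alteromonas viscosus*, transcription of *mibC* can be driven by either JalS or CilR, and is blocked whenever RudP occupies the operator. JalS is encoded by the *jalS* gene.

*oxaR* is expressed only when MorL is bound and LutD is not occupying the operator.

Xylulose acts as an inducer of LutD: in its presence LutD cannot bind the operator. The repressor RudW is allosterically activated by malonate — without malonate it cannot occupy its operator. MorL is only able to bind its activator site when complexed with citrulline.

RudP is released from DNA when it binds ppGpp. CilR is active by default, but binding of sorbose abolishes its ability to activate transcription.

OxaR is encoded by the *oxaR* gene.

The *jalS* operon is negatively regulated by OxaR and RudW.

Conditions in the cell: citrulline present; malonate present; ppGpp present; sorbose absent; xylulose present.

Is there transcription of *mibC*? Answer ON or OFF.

ON

Citrulline is present, so MorL is active.
Xylulose is present, so LutD is inactive.
No repressor is bound and MorL is active, so *oxaR* is transcribed.
So OxaR is produced and active.
Malonate is present, so RudW is active.
With repressor OxaR bound, *jalS* is not transcribed.
So JalS is not produced.
Sorbose is absent, so CilR is active.
ppGpp is present, so RudP is inactive.
Activator CilR is present, so *mibC* is transcribed.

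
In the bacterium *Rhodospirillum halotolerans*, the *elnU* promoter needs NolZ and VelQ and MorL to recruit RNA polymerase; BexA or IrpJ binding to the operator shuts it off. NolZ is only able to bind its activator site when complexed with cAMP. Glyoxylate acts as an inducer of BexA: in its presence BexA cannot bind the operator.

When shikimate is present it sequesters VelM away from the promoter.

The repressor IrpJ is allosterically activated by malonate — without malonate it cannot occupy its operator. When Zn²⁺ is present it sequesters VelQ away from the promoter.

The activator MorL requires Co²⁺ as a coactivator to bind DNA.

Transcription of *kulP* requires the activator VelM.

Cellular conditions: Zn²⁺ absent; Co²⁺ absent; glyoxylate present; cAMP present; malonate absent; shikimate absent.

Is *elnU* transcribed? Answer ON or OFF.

Glyoxylate is present, so BexA is inactive.
cAMP is present, so NolZ is active.
Zn²⁺ is absent, so VelQ is active.
Malonate is absent, so IrpJ is inactive.
Co²⁺ is absent, so MorL is inactive.
Required activator MorL is absent, so *elnU* is not transcribed.

OFF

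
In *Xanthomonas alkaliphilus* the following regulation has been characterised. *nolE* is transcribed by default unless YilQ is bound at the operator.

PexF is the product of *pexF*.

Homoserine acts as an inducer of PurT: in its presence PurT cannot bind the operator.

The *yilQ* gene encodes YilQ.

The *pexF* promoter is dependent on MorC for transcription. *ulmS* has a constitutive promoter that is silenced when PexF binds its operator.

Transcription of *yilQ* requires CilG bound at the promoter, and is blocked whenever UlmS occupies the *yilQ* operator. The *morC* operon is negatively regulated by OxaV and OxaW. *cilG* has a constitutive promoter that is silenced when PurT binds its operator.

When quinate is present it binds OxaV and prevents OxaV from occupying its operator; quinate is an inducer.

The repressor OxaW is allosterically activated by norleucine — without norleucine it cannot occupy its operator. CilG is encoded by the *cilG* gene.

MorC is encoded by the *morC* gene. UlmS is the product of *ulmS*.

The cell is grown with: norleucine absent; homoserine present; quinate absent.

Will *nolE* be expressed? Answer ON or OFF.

ON

Quinate is absent, so OxaV is active.
Norleucine is absent, so OxaW is inactive.
With repressor OxaV bound, *morC* is not transcribed.
So MorC is not produced.
Required activator MorC is absent, so *pexF* is not transcribed.
So PexF is not produced.
With no repressor bound, *ulmS* is transcribed.
So UlmS is produced and active.
Homoserine is present, so PurT is inactive.
With no repressor bound, *cilG* is transcribed.
So CilG is produced and active.
With repressor UlmS bound, *yilQ* is not transcribed.
So YilQ is not produced.
With no repressor bound, *nolE* is transcribed.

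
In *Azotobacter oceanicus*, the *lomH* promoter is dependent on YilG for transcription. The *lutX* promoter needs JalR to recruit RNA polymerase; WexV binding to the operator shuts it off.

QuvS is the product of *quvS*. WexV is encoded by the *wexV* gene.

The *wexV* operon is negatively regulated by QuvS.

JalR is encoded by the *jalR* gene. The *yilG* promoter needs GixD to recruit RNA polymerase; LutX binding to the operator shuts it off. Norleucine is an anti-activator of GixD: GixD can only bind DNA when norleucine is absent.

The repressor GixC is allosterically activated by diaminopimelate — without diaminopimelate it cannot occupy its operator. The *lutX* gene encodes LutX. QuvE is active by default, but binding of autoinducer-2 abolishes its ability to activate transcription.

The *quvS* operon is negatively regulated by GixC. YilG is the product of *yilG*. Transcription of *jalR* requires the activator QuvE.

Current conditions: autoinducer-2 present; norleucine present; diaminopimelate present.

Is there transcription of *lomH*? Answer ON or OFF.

OFF

Diaminopimelate is present, so GixC is active.
With repressor GixC bound, *quvS* is not transcribed.
So QuvS is not produced.
With no repressor bound, *wexV* is transcribed.
So WexV is produced and active.
Autoinducer-2 is present, so QuvE is inactive.
Required activator QuvE is absent, so *jalR* is not transcribed.
So JalR is not produced.
With repressor WexV bound, *lutX* is not transcribed.
So LutX is not produced.
Norleucine is present, so GixD is inactive.
Required activator GixD is absent, so *yilG* is not transcribed.
So YilG is not produced.
Required activator YilG is absent, so *lomH* is not transcribed.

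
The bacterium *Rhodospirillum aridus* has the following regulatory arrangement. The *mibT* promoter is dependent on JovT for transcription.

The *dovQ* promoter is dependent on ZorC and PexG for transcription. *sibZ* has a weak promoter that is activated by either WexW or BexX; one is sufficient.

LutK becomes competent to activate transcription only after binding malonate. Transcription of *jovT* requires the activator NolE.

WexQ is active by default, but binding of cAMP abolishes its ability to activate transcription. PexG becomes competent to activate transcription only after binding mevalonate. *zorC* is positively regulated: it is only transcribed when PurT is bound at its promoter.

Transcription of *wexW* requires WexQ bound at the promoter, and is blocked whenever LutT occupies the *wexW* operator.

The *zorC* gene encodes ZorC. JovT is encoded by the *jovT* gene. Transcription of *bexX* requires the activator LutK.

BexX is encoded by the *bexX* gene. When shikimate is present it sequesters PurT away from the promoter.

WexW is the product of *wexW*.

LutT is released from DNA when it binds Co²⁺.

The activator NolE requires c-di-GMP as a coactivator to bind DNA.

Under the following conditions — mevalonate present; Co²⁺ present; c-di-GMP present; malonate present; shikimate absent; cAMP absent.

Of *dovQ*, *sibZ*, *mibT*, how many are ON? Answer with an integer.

3

Shikimate is absent, so PurT is active.
No repressor is bound and PurT is active, so *zorC* is transcribed.
So ZorC is produced and active.
Mevalonate is present, so PexG is active.
No repressor is bound and ZorC and PexG are active, so *dovQ* is transcribed.
→ *dovQ* is ON.
Co²⁺ is present, so LutT is inactive.
cAMP is absent, so WexQ is active.
No repressor is bound and WexQ is active, so *wexW* is transcribed.
So WexW is produced and active.
Malonate is present, so LutK is active.
No repressor is bound and LutK is active, so *bexX* is transcribed.
So BexX is produced and active.
Activator WexW is present, so *sibZ* is transcribed.
→ *sibZ* is ON.
c-di-GMP is present, so NolE is active.
No repressor is bound and NolE is active, so *jovT* is transcribed.
So JovT is produced and active.
No repressor is bound and JovT is active, so *mibT* is transcribed.
→ *mibT* is ON.
3 of the 3 genes are transcribed.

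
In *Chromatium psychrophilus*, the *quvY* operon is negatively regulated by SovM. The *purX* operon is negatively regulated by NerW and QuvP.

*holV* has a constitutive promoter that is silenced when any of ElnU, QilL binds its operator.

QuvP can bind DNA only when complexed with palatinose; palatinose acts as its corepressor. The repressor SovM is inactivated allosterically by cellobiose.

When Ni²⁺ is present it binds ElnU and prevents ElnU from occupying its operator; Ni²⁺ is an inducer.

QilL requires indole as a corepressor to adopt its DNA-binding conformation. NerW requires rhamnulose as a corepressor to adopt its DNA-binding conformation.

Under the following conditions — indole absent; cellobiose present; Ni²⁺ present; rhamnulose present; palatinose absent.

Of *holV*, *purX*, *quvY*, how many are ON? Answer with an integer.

2

Ni²⁺ is present, so ElnU is inactive.
Indole is absent, so QilL is inactive.
With no repressor bound, *holV* is transcribed.
→ *holV* is ON.
Rhamnulose is present, so NerW is active.
Palatinose is absent, so QuvP is inactive.
With repressor NerW bound, *purX* is not transcribed.
→ *purX* is OFF.
Cellobiose is present, so SovM is inactive.
With no repressor bound, *quvY* is transcribed.
→ *quvY* is ON.
2 of the 3 genes are transcribed.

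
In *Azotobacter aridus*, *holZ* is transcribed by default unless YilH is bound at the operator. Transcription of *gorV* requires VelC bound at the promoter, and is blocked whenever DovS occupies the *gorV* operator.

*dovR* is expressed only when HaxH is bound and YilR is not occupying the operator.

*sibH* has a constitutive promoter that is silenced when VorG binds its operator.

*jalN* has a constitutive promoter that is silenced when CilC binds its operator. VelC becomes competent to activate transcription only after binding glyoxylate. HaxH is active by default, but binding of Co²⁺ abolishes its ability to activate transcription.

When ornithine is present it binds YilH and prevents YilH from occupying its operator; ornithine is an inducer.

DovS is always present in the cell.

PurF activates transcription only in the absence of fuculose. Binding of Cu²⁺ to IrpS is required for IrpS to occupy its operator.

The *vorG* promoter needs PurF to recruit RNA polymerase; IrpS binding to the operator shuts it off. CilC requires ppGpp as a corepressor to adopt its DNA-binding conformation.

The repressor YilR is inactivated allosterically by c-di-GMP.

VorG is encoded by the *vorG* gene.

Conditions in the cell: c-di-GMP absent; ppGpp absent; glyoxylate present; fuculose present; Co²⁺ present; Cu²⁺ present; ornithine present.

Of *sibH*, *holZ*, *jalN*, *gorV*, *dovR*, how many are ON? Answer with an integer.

Fuculose is present, so PurF is inactive.
Cu²⁺ is present, so IrpS is active.
With repressor IrpS bound, *vorG* is not transcribed.
So VorG is not produced.
With no repressor bound, *sibH* is transcribed.
→ *sibH* is ON.
Ornithine is present, so YilH is inactive.
With no repressor bound, *holZ* is transcribed.
→ *holZ* is ON.
ppGpp is absent, so CilC is inactive.
With no repressor bound, *jalN* is transcribed.
→ *jalN* is ON.
DovS is produced constitutively and is active.
Glyoxylate is present, so VelC is active.
With repressor DovS bound, *gorV* is not transcribed.
→ *gorV* is OFF.
c-di-GMP is absent, so YilR is active.
Co²⁺ is present, so HaxH is inactive.
With repressor YilR bound, *dovR* is not transcribed.
→ *dovR* is OFF.
3 of the 5 genes are transcribed.

3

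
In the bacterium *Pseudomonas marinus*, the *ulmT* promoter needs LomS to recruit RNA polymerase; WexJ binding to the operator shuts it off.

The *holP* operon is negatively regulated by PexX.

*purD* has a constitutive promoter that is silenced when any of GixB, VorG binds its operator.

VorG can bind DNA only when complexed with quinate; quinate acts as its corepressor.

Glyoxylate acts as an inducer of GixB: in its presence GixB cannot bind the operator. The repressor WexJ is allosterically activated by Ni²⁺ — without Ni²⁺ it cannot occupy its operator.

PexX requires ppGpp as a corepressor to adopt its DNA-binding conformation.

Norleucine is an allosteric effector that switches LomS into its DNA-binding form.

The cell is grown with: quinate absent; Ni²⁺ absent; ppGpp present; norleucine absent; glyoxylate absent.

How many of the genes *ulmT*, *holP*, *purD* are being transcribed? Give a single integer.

Norleucine is absent, so LomS is inactive.
Ni²⁺ is absent, so WexJ is inactive.
Required activator LomS is absent, so *ulmT* is not transcribed.
→ *ulmT* is OFF.
ppGpp is present, so PexX is active.
With repressor PexX bound, *holP* is not transcribed.
→ *holP* is OFF.
Glyoxylate is absent, so GixB is active.
Quinate is absent, so VorG is inactive.
With repressor GixB bound, *purD* is not transcribed.
→ *purD* is OFF.
0 of the 3 genes are transcribed.

0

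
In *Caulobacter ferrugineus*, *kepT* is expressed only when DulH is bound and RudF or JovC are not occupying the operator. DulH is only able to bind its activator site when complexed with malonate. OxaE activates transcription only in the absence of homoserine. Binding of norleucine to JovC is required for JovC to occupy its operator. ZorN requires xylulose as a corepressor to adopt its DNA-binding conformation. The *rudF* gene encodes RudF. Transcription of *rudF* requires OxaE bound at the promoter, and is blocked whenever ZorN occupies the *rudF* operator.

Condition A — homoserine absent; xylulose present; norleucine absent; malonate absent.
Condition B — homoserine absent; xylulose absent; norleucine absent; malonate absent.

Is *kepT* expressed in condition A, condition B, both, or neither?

neither

Condition A:
Homoserine is absent, so OxaE is active.
Xylulose is present, so ZorN is active.
With repressor ZorN bound, *rudF* is not transcribed.
So RudF is not produced.
Norleucine is absent, so JovC is inactive.
Malonate is absent, so DulH is inactive.
Required activator DulH is absent, so *kepT* is not transcribed.
→ *kepT* is OFF in A.
Condition B:
Homoserine is absent, so OxaE is active.
Xylulose is absent, so ZorN is inactive.
No repressor is bound and OxaE is active, so *rudF* is transcribed.
So RudF is produced and active.
Norleucine is absent, so JovC is inactive.
Malonate is absent, so DulH is inactive.
With repressor RudF bound, *kepT* is not transcribed.
→ *kepT* is OFF in B.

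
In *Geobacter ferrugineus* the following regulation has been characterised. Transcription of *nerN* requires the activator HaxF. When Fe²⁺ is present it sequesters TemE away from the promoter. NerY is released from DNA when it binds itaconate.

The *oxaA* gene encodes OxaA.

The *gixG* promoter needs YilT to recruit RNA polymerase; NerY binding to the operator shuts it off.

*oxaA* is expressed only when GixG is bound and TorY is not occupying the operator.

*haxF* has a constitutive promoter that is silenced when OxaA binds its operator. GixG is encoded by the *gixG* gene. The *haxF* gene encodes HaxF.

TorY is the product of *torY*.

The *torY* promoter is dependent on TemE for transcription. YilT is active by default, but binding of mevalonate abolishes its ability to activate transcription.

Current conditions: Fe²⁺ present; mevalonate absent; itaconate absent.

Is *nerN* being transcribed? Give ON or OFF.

Itaconate is absent, so NerY is active.
Mevalonate is absent, so YilT is active.
With repressor NerY bound, *gixG* is not transcribed.
So GixG is not produced.
Fe²⁺ is present, so TemE is inactive.
Required activator TemE is absent, so *torY* is not transcribed.
So TorY is not produced.
Required activator GixG is absent, so *oxaA* is not transcribed.
So OxaA is not produced.
With no repressor bound, *haxF* is transcribed.
So HaxF is produced and active.
No repressor is bound and HaxF is active, so *nerN* is transcribed.

ON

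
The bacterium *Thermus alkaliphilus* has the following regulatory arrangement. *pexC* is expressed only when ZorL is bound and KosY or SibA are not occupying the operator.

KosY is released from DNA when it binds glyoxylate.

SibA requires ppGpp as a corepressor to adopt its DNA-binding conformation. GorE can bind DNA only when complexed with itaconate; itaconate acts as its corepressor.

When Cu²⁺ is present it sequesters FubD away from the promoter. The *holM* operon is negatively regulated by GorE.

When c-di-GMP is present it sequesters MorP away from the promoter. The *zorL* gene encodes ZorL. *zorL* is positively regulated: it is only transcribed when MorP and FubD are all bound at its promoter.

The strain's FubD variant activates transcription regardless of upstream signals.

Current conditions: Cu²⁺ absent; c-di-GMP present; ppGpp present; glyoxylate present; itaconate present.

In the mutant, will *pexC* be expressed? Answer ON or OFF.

OFF

Glyoxylate is present, so KosY is inactive.
ppGpp is present, so SibA is active.
c-di-GMP is present, so MorP is inactive.
FubD is constitutively active in this strain.
Required activator MorP is absent, so *zorL* is not transcribed.
So ZorL is not produced.
With repressor SibA bound, *pexC* is not transcribed.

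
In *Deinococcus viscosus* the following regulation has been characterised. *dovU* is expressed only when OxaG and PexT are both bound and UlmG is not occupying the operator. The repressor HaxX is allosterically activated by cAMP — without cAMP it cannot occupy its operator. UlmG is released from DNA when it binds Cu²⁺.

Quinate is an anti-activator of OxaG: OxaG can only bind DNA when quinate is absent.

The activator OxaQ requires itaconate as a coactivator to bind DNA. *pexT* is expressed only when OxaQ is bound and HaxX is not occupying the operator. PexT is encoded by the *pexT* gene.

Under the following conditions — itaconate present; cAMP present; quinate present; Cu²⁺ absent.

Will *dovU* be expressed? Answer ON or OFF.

OFF

Quinate is present, so OxaG is inactive.
Itaconate is present, so OxaQ is active.
cAMP is present, so HaxX is active.
With repressor HaxX bound, *pexT* is not transcribed.
So PexT is not produced.
Cu²⁺ is absent, so UlmG is active.
With repressor UlmG bound, *dovU* is not transcribed.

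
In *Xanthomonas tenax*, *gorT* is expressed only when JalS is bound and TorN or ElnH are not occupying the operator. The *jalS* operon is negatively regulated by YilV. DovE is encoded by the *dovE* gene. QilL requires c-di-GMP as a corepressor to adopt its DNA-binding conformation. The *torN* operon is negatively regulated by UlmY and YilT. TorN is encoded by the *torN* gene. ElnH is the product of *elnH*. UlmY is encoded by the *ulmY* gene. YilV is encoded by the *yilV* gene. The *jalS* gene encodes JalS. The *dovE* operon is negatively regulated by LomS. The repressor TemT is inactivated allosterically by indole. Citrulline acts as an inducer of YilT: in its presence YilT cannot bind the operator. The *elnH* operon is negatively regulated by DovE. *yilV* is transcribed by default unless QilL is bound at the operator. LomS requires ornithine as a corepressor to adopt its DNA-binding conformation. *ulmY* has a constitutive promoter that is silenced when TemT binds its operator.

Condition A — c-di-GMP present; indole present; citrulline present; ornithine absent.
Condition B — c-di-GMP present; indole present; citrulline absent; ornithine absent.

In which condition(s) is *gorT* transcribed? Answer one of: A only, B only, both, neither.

Condition A:
c-di-GMP is present, so QilL is active.
With repressor QilL bound, *yilV* is not transcribed.
So YilV is not produced.
With no repressor bound, *jalS* is transcribed.
So JalS is produced and active.
Indole is present, so TemT is inactive.
With no repressor bound, *ulmY* is transcribed.
So UlmY is produced and active.
Citrulline is present, so YilT is inactive.
With repressor UlmY bound, *torN* is not transcribed.
So TorN is not produced.
Ornithine is absent, so LomS is inactive.
With no repressor bound, *dovE* is transcribed.
So DovE is produced and active.
With repressor DovE bound, *elnH* is not transcribed.
So ElnH is not produced.
No repressor is bound and JalS is active, so *gorT* is transcribed.
→ *gorT* is ON in A.
Condition B:
c-di-GMP is present, so QilL is active.
With repressor QilL bound, *yilV* is not transcribed.
So YilV is not produced.
With no repressor bound, *jalS* is transcribed.
So JalS is produced and active.
Indole is present, so TemT is inactive.
With no repressor bound, *ulmY* is transcribed.
So UlmY is produced and active.
Citrulline is absent, so YilT is active.
With repressor UlmY bound, *torN* is not transcribed.
So TorN is not produced.
Ornithine is absent, so LomS is inactive.
With no repressor bound, *dovE* is transcribed.
So DovE is produced and active.
With repressor DovE bound, *elnH* is not transcribed.
So ElnH is not produced.
No repressor is bound and JalS is active, so *gorT* is transcribed.
→ *gorT* is ON in B.

both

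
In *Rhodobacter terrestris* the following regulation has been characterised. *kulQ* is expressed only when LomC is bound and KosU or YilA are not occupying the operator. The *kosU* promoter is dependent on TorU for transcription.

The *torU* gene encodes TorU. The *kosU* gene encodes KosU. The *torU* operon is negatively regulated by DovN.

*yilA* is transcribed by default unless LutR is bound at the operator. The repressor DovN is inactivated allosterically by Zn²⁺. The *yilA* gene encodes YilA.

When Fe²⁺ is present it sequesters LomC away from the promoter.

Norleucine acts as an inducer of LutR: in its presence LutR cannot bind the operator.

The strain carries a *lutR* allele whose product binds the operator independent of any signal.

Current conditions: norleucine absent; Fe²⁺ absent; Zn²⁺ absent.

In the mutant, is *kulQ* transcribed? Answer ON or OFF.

Fe²⁺ is absent, so LomC is active.
Zn²⁺ is absent, so DovN is active.
With repressor DovN bound, *torU* is not transcribed.
So TorU is not produced.
Required activator TorU is absent, so *kosU* is not transcribed.
So KosU is not produced.
LutR is constitutively active in this strain.
With repressor LutR bound, *yilA* is not transcribed.
So YilA is not produced.
No repressor is bound and LomC is active, so *kulQ* is transcribed.

ON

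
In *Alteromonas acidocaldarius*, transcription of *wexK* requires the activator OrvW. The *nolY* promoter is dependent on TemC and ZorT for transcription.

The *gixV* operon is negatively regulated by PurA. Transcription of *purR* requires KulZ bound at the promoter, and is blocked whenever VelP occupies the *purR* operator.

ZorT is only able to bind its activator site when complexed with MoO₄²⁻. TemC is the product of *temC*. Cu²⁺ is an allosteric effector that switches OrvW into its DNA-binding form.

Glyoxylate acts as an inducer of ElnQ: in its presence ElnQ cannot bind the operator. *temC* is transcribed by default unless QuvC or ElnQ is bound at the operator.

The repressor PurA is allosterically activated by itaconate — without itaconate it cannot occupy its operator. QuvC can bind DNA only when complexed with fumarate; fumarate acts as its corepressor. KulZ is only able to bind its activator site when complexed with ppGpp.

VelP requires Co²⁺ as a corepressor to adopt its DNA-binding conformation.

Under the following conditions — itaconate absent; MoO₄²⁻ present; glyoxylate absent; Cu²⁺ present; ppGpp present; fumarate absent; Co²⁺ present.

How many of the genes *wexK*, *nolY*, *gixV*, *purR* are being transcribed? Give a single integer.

2

Cu²⁺ is present, so OrvW is active.
No repressor is bound and OrvW is active, so *wexK* is transcribed.
→ *wexK* is ON.
Fumarate is absent, so QuvC is inactive.
Glyoxylate is absent, so ElnQ is active.
With repressor ElnQ bound, *temC* is not transcribed.
So TemC is not produced.
MoO₄²⁻ is present, so ZorT is active.
Required activator TemC is absent, so *nolY* is not transcribed.
→ *nolY* is OFF.
Itaconate is absent, so PurA is inactive.
With no repressor bound, *gixV* is transcribed.
→ *gixV* is ON.
ppGpp is present, so KulZ is active.
Co²⁺ is present, so VelP is active.
With repressor VelP bound, *purR* is not transcribed.
→ *purR* is OFF.
2 of the 4 genes are transcribed.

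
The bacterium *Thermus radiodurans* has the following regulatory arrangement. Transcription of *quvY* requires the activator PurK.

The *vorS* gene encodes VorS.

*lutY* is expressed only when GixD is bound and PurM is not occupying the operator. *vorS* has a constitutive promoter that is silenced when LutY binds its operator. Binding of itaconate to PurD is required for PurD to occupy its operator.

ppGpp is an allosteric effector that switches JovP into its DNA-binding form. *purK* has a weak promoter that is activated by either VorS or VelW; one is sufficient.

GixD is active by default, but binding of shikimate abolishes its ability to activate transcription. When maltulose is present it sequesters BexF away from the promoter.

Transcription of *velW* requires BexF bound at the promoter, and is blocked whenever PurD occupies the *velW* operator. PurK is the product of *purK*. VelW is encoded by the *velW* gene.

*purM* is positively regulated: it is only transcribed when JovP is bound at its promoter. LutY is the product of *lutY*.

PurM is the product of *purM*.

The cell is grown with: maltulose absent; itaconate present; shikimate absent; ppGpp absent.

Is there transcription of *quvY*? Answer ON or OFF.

ppGpp is absent, so JovP is inactive.
Required activator JovP is absent, so *purM* is not transcribed.
So PurM is not produced.
Shikimate is absent, so GixD is active.
No repressor is bound and GixD is active, so *lutY* is transcribed.
So LutY is produced and active.
With repressor LutY bound, *vorS* is not transcribed.
So VorS is not produced.
Itaconate is present, so PurD is active.
Maltulose is absent, so BexF is active.
With repressor PurD bound, *velW* is not transcribed.
So VelW is not produced.
No activator is available at the *purK* promoter, so *purK* is not transcribed.
So PurK is not produced.
Required activator PurK is absent, so *quvY* is not transcribed.

OFF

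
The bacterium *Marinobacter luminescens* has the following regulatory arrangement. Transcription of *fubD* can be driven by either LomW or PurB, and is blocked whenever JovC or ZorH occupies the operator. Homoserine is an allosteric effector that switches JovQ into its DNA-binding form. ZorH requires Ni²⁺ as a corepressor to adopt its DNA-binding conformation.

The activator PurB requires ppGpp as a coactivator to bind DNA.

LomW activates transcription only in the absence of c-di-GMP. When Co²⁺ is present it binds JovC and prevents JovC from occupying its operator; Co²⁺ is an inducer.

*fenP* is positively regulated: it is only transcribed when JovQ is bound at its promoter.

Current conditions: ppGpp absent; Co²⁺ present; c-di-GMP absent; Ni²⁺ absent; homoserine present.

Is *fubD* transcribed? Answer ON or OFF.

c-di-GMP is absent, so LomW is active.
ppGpp is absent, so PurB is inactive.
Co²⁺ is present, so JovC is inactive.
Ni²⁺ is absent, so ZorH is inactive.
Activator LomW is present, so *fubD* is transcribed.

ON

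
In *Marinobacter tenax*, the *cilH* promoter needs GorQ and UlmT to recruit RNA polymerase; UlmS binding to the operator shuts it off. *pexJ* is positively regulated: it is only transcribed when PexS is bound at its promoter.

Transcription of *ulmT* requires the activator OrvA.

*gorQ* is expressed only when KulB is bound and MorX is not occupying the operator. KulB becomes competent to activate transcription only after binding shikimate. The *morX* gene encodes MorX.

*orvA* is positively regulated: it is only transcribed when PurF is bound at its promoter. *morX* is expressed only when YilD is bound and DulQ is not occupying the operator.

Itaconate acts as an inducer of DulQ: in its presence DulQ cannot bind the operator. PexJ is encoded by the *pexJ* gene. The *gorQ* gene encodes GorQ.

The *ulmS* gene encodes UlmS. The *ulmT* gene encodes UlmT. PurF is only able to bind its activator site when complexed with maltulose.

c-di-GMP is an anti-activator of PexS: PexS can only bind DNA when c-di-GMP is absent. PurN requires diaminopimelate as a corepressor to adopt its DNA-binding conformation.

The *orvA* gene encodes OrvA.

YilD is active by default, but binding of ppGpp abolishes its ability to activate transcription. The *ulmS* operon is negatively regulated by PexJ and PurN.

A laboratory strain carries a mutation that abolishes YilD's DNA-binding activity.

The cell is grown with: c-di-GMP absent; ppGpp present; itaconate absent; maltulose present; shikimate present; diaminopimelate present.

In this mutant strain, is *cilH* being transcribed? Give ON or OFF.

Shikimate is present, so KulB is active.
YilD is non-functional in this strain, so it has no effect.
Itaconate is absent, so DulQ is active.
With repressor DulQ bound, *morX* is not transcribed.
So MorX is not produced.
No repressor is bound and KulB is active, so *gorQ* is transcribed.
So GorQ is produced and active.
Maltulose is present, so PurF is active.
No repressor is bound and PurF is active, so *orvA* is transcribed.
So OrvA is produced and active.
No repressor is bound and OrvA is active, so *ulmT* is transcribed.
So UlmT is produced and active.
c-di-GMP is absent, so PexS is active.
No repressor is bound and PexS is active, so *pexJ* is transcribed.
So PexJ is produced and active.
Diaminopimelate is present, so PurN is active.
With repressor PexJ bound, *ulmS* is not transcribed.
So UlmS is not produced.
No repressor is bound and GorQ and UlmT are active, so *cilH* is transcribed.

ON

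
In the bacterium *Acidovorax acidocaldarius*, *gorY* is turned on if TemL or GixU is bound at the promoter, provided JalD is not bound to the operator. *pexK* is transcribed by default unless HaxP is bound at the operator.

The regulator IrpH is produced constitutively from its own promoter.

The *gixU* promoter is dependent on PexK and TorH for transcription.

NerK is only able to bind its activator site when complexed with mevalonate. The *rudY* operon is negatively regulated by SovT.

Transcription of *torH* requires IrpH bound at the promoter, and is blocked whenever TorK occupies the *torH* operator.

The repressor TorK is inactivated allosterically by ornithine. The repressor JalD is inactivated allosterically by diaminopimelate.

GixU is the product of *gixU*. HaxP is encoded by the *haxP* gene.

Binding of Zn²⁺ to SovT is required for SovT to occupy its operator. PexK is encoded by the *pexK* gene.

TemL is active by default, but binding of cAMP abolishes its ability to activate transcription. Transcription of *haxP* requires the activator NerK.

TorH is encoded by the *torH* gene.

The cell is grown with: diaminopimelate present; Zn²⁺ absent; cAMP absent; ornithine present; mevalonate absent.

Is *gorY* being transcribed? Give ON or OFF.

cAMP is absent, so TemL is active.
Mevalonate is absent, so NerK is inactive.
Required activator NerK is absent, so *haxP* is not transcribed.
So HaxP is not produced.
With no repressor bound, *pexK* is transcribed.
So PexK is produced and active.
Ornithine is present, so TorK is inactive.
IrpH is produced constitutively and is active.
No repressor is bound and IrpH is active, so *torH* is transcribed.
So TorH is produced and active.
No repressor is bound and PexK and TorH are active, so *gixU* is transcribed.
So GixU is produced and active.
Diaminopimelate is present, so JalD is inactive.
Activator TemL is present, so *gorY* is transcribed.

ON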